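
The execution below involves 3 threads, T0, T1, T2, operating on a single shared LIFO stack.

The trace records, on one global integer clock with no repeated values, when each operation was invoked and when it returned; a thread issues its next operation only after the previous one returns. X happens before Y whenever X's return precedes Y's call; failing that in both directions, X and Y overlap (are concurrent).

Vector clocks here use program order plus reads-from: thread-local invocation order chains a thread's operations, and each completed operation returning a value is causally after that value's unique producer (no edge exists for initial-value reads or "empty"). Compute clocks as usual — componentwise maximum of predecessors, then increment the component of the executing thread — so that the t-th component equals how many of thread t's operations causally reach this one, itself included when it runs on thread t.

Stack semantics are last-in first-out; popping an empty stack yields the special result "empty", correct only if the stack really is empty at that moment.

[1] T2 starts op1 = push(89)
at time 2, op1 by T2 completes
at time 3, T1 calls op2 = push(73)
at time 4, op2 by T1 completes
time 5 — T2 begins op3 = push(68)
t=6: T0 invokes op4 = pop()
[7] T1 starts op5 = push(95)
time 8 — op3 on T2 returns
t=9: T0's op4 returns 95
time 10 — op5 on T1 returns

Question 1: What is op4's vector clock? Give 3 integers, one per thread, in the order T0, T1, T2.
root op op1, invoked 1: fresh clock plus T2's own tick → (0, 0, 1)
root op op2, invoked 3: fresh clock plus T1's own tick → (0, 1, 0)
op3 (invocation 5): componentwise max over VC(op1)=(0, 0, 1), +1 at T2, giving (0, 0, 2)
op5 (invocation 7): componentwise max over VC(op2)=(0, 1, 0), +1 at T1, giving (0, 2, 0)
op4 (invocation 6): componentwise max over VC(op5)=(0, 2, 0), +1 at T0, giving (1, 2, 0)
target: VC(op4) = (1, 2, 0)

(1, 2, 0)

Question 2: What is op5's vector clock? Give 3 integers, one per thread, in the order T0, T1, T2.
invoked at 1, op1 has no predecessors; its own T2 bump gives (0, 0, 1)
invoked at 3, op2 has no predecessors; its own T1 bump gives (0, 1, 0)
merge at op3 (invoked 5): VC(op1)=(0, 0, 1), own-thread bump on T2 → (0, 0, 2)
merge at op5 (invoked 7): VC(op2)=(0, 1, 0), own-thread bump on T1 → (0, 2, 0)
merge at op4 (invoked 6): VC(op5)=(0, 2, 0), own-thread bump on T0 → (1, 2, 0)
target: VC(op5) = (0, 2, 0)

(0, 2, 0)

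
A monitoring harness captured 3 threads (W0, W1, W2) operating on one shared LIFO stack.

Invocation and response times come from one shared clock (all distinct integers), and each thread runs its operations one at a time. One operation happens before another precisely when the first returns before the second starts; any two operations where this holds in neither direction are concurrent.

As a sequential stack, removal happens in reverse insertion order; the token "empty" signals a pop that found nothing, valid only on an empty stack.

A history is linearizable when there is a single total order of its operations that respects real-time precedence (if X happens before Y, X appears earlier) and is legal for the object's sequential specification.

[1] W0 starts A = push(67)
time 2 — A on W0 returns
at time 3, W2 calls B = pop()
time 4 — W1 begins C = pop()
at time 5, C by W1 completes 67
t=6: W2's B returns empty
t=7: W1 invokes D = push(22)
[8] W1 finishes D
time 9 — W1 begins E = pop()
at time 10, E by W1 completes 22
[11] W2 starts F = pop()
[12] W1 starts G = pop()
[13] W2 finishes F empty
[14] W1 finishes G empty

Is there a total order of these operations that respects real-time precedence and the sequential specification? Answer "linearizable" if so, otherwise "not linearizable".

one valid linearization: A, C, B, D, E, F, G
step 1: A push(67) — stack <67>
step 2: C pop() → 67 — stack <>
step 3: B pop() → empty — stack <>
step 4: D push(22) — stack <22>
step 5: E pop() → 22 — stack <>
step 6: F pop() → empty — stack <>
step 7: G pop() → empty — stack <>

linearizable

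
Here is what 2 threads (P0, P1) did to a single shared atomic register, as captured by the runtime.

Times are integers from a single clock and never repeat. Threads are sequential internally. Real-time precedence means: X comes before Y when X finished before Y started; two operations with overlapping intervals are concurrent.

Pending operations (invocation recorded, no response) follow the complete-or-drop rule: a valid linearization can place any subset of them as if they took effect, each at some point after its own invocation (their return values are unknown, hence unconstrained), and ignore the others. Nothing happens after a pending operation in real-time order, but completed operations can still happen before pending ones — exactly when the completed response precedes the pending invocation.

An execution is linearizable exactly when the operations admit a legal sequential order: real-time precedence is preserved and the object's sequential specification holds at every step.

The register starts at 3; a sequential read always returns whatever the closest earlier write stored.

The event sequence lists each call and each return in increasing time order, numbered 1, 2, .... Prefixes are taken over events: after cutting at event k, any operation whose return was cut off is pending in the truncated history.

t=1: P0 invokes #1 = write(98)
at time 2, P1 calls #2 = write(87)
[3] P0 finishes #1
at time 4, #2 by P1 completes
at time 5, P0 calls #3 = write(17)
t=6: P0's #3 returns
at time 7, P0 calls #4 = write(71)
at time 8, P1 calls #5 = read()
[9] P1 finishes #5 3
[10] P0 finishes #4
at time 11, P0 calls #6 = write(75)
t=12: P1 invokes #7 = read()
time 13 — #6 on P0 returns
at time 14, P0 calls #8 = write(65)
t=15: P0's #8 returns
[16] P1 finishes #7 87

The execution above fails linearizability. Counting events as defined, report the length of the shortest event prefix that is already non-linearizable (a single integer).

9

events 1..8 are still linearizable — one witness is #1, #2, #3:
step 1: #1 write(98) — value 98
step 2: #2 write(87) — value 87
step 3: #3 write(17) — value 17
with event 9 included (#5 responding at time 9), all real-time-consistent orders fail
no escape via the 1 pending operation (#4): every completion choice fails
sample order #1, #2, #3, #5 (pending dropped) stalls at step 4 — #5 read() → 3 has no legal effect
sample order #2, #1, #3, #5 (pending dropped) stalls at step 4 — #5 read() → 3 has no legal effect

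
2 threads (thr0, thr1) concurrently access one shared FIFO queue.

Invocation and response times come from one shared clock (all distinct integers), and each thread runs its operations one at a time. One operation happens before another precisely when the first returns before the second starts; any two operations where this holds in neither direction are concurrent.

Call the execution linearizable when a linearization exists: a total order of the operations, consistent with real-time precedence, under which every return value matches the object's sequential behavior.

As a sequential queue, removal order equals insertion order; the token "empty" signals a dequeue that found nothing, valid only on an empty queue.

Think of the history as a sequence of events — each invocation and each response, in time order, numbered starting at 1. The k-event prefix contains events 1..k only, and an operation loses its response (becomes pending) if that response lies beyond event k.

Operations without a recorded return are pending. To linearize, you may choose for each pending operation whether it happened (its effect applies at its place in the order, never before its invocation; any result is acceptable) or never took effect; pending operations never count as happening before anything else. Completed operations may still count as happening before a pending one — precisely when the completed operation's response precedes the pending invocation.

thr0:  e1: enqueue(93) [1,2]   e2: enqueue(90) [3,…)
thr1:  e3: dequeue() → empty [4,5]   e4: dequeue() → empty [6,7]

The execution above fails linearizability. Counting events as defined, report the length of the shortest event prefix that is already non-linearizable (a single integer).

5

events 1..4 are linearizable; a witness order is e1:
step 1: e1 enqueue(93) — queue <93>
adding event 5 (e3 responds at 5) leaves no legal real-time order
include/drop combinations of the 1 pending operation (e2) were all tried; none helps
e.g. e1, e3 (pending dropped): illegal at step 2, since e3 dequeue() → empty cannot apply there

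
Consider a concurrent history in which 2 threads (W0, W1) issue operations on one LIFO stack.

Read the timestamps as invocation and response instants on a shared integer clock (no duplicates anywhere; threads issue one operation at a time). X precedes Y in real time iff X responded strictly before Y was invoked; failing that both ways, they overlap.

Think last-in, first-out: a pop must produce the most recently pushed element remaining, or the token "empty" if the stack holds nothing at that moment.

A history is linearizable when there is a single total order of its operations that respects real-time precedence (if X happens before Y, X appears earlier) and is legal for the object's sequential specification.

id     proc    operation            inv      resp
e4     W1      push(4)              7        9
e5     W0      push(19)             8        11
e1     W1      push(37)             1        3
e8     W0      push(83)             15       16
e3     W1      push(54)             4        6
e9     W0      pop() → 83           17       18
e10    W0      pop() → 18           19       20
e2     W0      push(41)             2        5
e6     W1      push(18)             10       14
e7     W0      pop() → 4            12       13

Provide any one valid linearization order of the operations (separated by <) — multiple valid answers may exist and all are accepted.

1. e1 push(37), leaving stack <37>
2. e2 push(41), leaving stack <37,41>
3. e3 push(54), leaving stack <37,41,54>
4. e5 push(19), leaving stack <37,41,54,19>
5. e4 push(4), leaving stack <37,41,54,19,4>
6. e7 pop() → 4, leaving stack <37,41,54,19>
7. e6 push(18), leaving stack <37,41,54,19,18>
8. e8 push(83), leaving stack <37,41,54,19,18,83>
9. e9 pop() → 83, leaving stack <37,41,54,19,18>
10. e10 pop() → 18, leaving stack <37,41,54,19>

e1 < e2 < e3 < e5 < e4 < e7 < e6 < e8 < e9 < e10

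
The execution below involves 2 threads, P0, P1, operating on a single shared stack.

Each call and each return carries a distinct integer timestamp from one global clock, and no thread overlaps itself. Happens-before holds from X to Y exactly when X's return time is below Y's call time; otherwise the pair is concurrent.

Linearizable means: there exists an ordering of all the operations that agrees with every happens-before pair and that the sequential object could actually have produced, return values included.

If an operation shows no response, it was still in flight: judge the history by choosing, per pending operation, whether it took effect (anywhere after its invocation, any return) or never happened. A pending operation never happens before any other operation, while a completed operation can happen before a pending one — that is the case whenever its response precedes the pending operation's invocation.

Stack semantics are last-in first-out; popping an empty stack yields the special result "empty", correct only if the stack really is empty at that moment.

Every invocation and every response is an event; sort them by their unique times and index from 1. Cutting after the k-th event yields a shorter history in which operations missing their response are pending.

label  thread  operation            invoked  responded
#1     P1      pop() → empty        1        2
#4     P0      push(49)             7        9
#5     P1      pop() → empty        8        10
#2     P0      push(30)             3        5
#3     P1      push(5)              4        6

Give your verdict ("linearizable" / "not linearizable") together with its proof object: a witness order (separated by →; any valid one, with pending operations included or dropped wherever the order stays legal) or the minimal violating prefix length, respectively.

events 1..9 are fine; event 10 — the response of #5 at time 10 — makes the prefix non-linearizable
4 orders of the 5 completed stack ops respect real time; none is legal
one such order, #1, #2, #3, #4, #5, breaks at step 5 where #5 pop() → empty is illegal
one such order, #1, #2, #3, #5, #4, breaks at step 4 where #5 pop() → empty is illegal

not linearizable — minimal violating prefix: 10 events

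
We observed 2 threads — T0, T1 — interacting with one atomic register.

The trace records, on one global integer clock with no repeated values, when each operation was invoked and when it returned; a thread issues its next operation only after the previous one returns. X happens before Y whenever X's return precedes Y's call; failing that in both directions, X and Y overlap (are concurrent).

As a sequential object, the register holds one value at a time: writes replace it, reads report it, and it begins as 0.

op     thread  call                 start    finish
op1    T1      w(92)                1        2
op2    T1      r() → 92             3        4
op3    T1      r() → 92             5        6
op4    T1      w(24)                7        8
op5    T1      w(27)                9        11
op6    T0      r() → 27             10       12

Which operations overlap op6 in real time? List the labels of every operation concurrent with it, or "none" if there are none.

op6 runs from 10 to 12; window-overlapping ops are concurrent
op1 [1,2]: before
op2 [3,4]: before
op3 [5,6]: before
op4 [7,8]: before
op5 [9,11]: concurrent

op5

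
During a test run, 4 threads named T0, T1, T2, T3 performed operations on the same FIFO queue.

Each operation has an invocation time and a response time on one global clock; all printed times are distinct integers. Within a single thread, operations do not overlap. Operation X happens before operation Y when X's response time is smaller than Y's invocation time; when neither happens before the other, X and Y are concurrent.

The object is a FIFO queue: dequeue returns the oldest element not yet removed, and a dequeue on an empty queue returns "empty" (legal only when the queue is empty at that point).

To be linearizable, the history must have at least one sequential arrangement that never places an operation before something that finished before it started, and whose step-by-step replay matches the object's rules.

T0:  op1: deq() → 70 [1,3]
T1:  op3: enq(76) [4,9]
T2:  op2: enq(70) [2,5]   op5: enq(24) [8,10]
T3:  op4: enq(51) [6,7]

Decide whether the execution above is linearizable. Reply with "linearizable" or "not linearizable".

one valid linearization: op2, op1, op3, op4, op5
1. op2 enq(70), leaving queue <70>
2. op1 deq() → 70, leaving queue <>
3. op3 enq(76), leaving queue <76>
4. op4 enq(51), leaving queue <76,51>
5. op5 enq(24), leaving queue <76,51,24>

linearizable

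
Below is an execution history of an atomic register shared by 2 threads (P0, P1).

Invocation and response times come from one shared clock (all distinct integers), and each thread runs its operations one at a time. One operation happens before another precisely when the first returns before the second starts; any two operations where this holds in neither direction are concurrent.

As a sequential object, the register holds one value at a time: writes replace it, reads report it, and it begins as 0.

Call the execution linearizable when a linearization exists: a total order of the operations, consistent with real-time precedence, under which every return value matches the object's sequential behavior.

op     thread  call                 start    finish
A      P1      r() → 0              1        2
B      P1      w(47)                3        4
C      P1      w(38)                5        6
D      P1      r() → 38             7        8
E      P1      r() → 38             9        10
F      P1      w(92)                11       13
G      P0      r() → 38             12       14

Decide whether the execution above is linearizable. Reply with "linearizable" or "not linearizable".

linearizable

one valid linearization: A, B, C, D, E, G, F
step 1: A r() → 0 — value 0
step 2: B w(47) — value 47
step 3: C w(38) — value 38
step 4: D r() → 38 — value 38
step 5: E r() → 38 — value 38
step 6: G r() → 38 — value 38
step 7: F w(92) — value 92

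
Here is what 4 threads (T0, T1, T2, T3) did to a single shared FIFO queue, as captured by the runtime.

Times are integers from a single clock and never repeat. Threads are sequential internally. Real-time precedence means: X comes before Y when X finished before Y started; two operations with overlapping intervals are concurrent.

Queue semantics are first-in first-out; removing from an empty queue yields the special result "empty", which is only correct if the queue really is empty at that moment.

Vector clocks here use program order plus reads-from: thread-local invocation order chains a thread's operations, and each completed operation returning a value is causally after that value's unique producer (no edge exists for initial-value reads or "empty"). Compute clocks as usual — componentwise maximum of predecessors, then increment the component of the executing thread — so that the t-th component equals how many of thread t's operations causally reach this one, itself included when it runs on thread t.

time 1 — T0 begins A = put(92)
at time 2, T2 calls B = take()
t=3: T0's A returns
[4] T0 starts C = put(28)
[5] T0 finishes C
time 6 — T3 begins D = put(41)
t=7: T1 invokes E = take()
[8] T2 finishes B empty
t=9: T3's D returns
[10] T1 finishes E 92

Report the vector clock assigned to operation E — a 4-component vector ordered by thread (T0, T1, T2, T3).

VC(D, invoked at 6): no causal predecessors; +1 on T3 → (0, 0, 0, 1)
VC(B, invoked at 2): no causal predecessors; +1 on T2 → (0, 0, 1, 0)
VC(A, invoked at 1): no causal predecessors; +1 on T0 → (1, 0, 0, 0)
VC(E, invoked at 7): max of VC(A)=(1, 0, 0, 0), then +1 on thread T1 → (1, 1, 0, 0)
VC(C, invoked at 4): max of VC(A)=(1, 0, 0, 0), then +1 on thread T0 → (2, 0, 0, 0)
target: VC(E) = (1, 1, 0, 0)

(1, 1, 0, 0)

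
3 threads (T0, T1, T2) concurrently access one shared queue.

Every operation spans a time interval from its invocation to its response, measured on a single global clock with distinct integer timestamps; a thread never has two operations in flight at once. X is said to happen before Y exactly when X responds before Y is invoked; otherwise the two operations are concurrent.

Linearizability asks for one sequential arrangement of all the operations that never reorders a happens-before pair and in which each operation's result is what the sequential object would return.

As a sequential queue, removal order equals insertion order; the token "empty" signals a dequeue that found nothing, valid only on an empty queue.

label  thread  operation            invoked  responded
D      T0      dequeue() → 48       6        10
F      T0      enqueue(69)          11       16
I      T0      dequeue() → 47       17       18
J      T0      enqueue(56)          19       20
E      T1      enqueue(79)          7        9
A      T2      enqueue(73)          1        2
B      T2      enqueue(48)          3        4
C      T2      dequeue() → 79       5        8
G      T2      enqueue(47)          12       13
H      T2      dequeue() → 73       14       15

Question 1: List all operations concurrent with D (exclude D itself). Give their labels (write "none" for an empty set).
concurrent with D ([6,10]): every op whose interval crosses 6..10
A [1,2]: before
B [3,4]: before
C [5,8]: concurrent
E [7,9]: concurrent
F [11,16]: after
G [12,13]: after
H [14,15]: after
I [17,18]: after
J [19,20]: after

C, E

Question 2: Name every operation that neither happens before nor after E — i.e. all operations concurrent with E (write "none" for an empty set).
overlap test against E [7,9]: concurrent iff the interval meets 7..9
A [1,2]: before
B [3,4]: before
C [5,8]: concurrent
D [6,10]: concurrent
F [11,16]: after
G [12,13]: after
H [14,15]: after
I [17,18]: after
J [19,20]: after

C, D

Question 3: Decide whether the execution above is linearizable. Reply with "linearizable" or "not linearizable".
cut after 7 events: linearizable; cut after 8 events (C responds, time 8): not linearizable
the sole real-time-consistent order of 3 completed operations fails the queue replay
no completion choice of the 2 pending operations (D, E) rescues it — every subset was tried
one such order, A, B, C (pending dropped), breaks at step 3 where C dequeue() → 79 is illegal

not linearizable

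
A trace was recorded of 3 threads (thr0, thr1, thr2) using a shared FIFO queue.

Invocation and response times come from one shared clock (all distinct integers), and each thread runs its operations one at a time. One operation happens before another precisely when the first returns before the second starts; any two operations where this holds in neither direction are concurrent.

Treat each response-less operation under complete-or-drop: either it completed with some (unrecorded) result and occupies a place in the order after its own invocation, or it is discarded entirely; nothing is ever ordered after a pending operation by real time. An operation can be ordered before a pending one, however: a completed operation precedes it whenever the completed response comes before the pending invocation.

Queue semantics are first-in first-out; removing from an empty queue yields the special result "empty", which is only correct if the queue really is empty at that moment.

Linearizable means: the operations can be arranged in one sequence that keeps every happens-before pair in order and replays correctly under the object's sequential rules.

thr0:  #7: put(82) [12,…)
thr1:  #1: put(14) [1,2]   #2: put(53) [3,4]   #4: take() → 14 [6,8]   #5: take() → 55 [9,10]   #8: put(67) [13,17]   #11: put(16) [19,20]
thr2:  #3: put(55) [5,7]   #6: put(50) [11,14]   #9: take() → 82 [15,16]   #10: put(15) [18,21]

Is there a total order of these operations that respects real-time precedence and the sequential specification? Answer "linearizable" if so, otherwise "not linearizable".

not linearizable

through event 9 a valid linearization exists; event 10 (#5 responding at time 10) ends that
2 orders of the 5 completed FIFO queue ops respect real time; none is legal
sample order #1, #2, #3, #4, #5 stalls at step 5 — #5 take() → 55 has no legal effect
sample order #1, #2, #4, #3, #5 stalls at step 5 — #5 take() → 55 has no legal effect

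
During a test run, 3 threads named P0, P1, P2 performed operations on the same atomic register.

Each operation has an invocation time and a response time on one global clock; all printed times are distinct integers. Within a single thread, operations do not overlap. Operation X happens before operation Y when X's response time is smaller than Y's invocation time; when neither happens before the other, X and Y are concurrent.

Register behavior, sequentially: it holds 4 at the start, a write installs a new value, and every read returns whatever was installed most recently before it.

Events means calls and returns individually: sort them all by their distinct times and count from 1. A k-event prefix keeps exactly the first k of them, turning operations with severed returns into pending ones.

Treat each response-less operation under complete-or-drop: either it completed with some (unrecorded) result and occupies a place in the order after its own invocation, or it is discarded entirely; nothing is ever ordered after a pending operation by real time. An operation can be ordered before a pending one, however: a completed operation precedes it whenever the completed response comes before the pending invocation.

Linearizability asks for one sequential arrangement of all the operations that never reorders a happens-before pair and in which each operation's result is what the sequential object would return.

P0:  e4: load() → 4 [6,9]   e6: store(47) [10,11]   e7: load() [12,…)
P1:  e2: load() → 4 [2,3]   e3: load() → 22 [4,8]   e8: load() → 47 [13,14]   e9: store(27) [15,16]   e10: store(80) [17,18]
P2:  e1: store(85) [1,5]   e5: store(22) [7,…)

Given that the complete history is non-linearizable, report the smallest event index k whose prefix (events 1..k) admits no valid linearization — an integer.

one valid order for events 1..8 is e2, e1, e4, e5, e3:
step 1: e2 load() → 4 — value 4
step 2: e1 store(85) — value 85
step 3: e4 load() (pending, included) — value 85
step 4: e5 store(22) (pending, included) — value 22
step 5: e3 load() → 22 — value 22
adding event 9 (e4 responds at 9) leaves no legal real-time order
no escape via the 1 pending operation (e5): every completion choice fails
e.g. e1, e2, e3, e4 (pending dropped): illegal at step 2, since e2 load() → 4 cannot apply there
e.g. e1, e2, e4, e3 (pending dropped): illegal at step 2, since e2 load() → 4 cannot apply there

9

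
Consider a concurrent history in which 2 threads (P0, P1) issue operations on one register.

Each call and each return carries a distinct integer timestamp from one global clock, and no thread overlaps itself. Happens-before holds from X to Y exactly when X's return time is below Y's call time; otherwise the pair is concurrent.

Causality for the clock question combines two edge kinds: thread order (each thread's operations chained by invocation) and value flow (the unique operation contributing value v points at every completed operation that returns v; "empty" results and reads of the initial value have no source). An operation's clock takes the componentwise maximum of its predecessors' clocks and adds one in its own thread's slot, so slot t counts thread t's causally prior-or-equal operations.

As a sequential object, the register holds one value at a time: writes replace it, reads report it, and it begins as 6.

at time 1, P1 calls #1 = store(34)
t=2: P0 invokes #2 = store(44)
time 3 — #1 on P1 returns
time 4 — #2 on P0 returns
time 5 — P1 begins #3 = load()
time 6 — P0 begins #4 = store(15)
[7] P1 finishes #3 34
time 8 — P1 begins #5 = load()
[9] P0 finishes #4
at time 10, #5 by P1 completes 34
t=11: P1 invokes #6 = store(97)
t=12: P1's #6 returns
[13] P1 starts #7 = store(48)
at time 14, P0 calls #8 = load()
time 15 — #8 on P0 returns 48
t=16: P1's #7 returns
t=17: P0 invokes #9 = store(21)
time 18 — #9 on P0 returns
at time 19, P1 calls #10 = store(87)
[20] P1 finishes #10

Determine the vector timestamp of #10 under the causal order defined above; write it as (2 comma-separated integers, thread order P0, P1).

#1 (invocation 1): nothing precedes it; P1's component alone gives (0, 1)
#2 (invocation 2): nothing precedes it; P0's component alone gives (1, 0)
from VC(#1)=(0, 1), #3 (invoked 5) maxes components and bumps P1 → (0, 2)
from VC(#2)=(1, 0), #4 (invoked 6) maxes components and bumps P0 → (2, 0)
from VC(#1)=(0, 1), VC(#3)=(0, 2), #5 (invoked 8) maxes components and bumps P1 → (0, 3)
from VC(#5)=(0, 3), #6 (invoked 11) maxes components and bumps P1 → (0, 4)
from VC(#6)=(0, 4), #7 (invoked 13) maxes components and bumps P1 → (0, 5)
from VC(#7)=(0, 5), #10 (invoked 19) maxes components and bumps P1 → (0, 6)
from VC(#4)=(2, 0), VC(#7)=(0, 5), #8 (invoked 14) maxes components and bumps P0 → (3, 5)
from VC(#8)=(3, 5), #9 (invoked 17) maxes components and bumps P0 → (4, 5)
target: VC(#10) = (0, 6)

(0, 6)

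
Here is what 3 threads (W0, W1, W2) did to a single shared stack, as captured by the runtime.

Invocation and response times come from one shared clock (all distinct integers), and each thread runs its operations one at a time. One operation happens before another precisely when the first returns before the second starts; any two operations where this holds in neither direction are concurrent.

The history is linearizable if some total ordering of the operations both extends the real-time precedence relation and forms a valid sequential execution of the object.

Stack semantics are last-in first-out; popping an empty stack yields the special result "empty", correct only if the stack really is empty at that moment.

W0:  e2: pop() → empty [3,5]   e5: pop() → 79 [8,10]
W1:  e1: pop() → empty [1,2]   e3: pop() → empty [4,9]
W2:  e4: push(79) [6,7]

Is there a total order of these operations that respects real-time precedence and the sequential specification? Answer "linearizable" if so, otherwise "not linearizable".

linearizable

one valid linearization: e1, e2, e3, e4, e5
step 1: e1 pop() → empty — stack <>
step 2: e2 pop() → empty — stack <>
step 3: e3 pop() → empty — stack <>
step 4: e4 push(79) — stack <79>
step 5: e5 pop() → 79 — stack <>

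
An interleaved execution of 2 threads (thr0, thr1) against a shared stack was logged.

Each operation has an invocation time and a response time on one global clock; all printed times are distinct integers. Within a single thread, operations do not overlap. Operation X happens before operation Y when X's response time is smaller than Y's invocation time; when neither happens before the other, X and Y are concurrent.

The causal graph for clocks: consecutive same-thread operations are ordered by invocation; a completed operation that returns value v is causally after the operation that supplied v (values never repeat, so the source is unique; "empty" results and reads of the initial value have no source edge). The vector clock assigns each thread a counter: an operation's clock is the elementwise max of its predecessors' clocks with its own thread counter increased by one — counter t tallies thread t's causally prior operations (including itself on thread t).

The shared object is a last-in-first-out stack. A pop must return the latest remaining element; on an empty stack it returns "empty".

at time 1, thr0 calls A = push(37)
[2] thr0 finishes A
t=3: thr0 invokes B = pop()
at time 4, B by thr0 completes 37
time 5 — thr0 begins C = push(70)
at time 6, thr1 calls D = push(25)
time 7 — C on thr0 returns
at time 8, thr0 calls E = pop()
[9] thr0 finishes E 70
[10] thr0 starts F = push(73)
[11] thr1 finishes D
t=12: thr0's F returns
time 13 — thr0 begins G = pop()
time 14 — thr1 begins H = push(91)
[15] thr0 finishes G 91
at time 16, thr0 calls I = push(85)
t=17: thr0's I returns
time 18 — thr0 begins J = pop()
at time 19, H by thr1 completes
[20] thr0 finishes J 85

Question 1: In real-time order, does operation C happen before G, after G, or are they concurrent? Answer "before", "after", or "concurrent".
C spans [5,7], G spans [13,15]
resp(C)=7 < inv(G)=13

before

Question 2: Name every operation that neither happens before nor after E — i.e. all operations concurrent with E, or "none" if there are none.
E spans [8,9]; an op avoiding the whole window 8..9 is ordered, any other is concurrent
A [1,2]: before
B [3,4]: before
C [5,7]: before
D [6,11]: concurrent
F [10,12]: after
G [13,15]: after
H [14,19]: after
I [16,17]: after
J [18,20]: after

D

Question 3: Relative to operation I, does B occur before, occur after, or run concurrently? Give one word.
B spans [3,4], I spans [16,17]
resp(B)=4 < inv(I)=16

before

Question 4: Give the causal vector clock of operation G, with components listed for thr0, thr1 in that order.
D (invocation 6): nothing precedes it; thr1's component alone gives (0, 1)
A (invocation 1): nothing precedes it; thr0's component alone gives (1, 0)
merge at H (invoked 14): VC(D)=(0, 1), own-thread bump on thr1 → (0, 2)
merge at B (invoked 3): VC(A)=(1, 0), own-thread bump on thr0 → (2, 0)
merge at C (invoked 5): VC(B)=(2, 0), own-thread bump on thr0 → (3, 0)
merge at E (invoked 8): VC(C)=(3, 0), own-thread bump on thr0 → (4, 0)
merge at F (invoked 10): VC(E)=(4, 0), own-thread bump on thr0 → (5, 0)
merge at G (invoked 13): VC(F)=(5, 0), VC(H)=(0, 2), own-thread bump on thr0 → (6, 2)
merge at I (invoked 16): VC(G)=(6, 2), own-thread bump on thr0 → (7, 2)
merge at J (invoked 18): VC(I)=(7, 2), own-thread bump on thr0 → (8, 2)
target: VC(G) = (6, 2)

(6, 2)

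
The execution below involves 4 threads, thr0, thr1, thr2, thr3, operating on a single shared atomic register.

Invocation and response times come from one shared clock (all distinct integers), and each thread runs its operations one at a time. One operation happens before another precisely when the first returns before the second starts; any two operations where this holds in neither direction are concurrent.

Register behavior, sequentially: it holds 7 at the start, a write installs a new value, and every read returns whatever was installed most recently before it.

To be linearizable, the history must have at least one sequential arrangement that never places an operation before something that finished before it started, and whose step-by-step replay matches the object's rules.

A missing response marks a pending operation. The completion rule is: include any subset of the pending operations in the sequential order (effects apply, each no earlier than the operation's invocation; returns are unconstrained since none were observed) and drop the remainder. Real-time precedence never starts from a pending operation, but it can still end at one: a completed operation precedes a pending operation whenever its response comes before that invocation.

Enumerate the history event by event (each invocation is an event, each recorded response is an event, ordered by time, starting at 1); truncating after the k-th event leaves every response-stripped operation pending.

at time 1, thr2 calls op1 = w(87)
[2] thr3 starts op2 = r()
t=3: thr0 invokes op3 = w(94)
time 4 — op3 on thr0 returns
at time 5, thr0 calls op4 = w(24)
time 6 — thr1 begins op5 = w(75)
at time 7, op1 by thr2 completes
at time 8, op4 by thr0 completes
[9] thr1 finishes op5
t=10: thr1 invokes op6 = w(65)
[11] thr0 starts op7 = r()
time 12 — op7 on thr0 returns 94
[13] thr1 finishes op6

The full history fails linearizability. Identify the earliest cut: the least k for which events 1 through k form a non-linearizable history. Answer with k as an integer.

a valid linearization of events 1..11 exists, for instance op1, op2, op3, op4, op5:
1. op1 w(87), leaving value 87
2. op2 r() (pending, included), leaving value 87
3. op3 w(94), leaving value 94
4. op4 w(24), leaving value 24
5. op5 w(75), leaving value 75
with event 12 included (op7 responding at time 12), all real-time-consistent orders fail
no escape via the 2 pending operations (op2, op6): every completion choice fails
sample order op1, op3, op4, op5, op7 (pending dropped) stalls at step 5 — op7 r() → 94 has no legal effect
sample order op1, op3, op5, op4, op7 (pending dropped) stalls at step 5 — op7 r() → 94 has no legal effect

12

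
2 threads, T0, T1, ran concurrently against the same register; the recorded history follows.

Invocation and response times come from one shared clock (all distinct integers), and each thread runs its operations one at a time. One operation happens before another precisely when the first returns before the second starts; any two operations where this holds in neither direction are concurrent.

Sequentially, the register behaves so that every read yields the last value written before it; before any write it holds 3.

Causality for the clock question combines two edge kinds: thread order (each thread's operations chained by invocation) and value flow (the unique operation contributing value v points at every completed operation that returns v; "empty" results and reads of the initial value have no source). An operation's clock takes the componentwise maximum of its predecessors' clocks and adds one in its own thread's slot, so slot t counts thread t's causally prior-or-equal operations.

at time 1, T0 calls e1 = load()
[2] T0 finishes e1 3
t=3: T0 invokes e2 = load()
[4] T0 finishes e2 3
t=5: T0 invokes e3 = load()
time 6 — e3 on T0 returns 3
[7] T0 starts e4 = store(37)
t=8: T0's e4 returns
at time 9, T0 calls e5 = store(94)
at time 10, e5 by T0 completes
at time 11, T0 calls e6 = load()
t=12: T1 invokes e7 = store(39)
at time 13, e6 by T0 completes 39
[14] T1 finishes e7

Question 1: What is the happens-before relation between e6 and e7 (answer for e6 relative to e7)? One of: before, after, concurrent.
concurrent

e6 spans [11,13], e7 spans [12,14]
the intervals overlap in both directions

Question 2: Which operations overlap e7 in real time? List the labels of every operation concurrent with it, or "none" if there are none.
e6

e7 runs from 12 to 14; window-overlapping ops are concurrent
e1 [1,2]: before
e2 [3,4]: before
e3 [5,6]: before
e4 [7,8]: before
e5 [9,10]: before
e6 [11,13]: concurrent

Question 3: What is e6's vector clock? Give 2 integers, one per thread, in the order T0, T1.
(6, 1)

VC(e7, invoked at 12): no causal predecessors; +1 on T1 → (0, 1)
VC(e1, invoked at 1): no causal predecessors; +1 on T0 → (1, 0)
merge at e2 (invoked 3): VC(e1)=(1, 0), own-thread bump on T0 → (2, 0)
merge at e3 (invoked 5): VC(e2)=(2, 0), own-thread bump on T0 → (3, 0)
merge at e4 (invoked 7): VC(e3)=(3, 0), own-thread bump on T0 → (4, 0)
merge at e5 (invoked 9): VC(e4)=(4, 0), own-thread bump on T0 → (5, 0)
merge at e6 (invoked 11): VC(e5)=(5, 0), VC(e7)=(0, 1), own-thread bump on T0 → (6, 1)
target: VC(e6) = (6, 1)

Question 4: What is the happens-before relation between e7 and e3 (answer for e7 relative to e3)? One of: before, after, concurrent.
after

e7 spans [12,14], e3 spans [5,6]
resp(e3)=6 < inv(e7)=12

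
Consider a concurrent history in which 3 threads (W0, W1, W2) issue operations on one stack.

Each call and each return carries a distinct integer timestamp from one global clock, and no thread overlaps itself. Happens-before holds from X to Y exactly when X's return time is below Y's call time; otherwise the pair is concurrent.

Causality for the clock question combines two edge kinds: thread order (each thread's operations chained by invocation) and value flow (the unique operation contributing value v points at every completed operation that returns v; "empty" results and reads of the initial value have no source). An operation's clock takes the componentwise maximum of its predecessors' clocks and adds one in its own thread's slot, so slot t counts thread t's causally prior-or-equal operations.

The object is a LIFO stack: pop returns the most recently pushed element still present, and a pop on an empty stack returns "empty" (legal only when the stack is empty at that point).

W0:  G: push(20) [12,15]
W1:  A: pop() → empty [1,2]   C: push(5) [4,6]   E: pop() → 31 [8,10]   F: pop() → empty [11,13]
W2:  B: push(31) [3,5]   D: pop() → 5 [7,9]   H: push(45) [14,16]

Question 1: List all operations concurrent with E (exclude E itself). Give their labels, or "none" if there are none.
Answer: D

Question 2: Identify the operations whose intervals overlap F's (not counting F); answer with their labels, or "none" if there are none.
Answer: G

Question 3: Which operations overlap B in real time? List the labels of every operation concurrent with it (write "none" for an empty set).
Answer: C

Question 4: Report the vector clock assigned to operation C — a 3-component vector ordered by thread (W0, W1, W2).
Answer: (0, 2, 0)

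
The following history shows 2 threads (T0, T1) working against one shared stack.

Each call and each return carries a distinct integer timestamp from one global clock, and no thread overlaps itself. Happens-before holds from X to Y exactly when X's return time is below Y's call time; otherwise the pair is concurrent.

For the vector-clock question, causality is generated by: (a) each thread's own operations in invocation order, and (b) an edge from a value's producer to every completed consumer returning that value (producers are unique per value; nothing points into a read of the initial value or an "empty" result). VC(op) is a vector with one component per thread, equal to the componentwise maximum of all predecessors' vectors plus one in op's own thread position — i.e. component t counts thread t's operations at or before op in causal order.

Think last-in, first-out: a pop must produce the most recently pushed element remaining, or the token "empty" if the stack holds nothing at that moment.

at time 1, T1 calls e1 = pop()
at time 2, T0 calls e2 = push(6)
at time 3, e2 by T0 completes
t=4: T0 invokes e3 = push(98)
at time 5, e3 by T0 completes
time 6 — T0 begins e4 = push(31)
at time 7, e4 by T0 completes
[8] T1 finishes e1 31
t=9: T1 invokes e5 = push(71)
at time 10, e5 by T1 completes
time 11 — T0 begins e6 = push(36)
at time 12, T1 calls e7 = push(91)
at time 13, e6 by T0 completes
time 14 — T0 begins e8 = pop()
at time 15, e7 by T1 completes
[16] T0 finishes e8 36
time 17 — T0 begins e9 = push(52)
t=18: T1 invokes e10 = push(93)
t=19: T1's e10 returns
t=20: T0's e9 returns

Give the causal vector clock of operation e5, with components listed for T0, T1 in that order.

invoked at 2, e2 has no predecessors; its own T0 bump gives (1, 0)
e3 (invocation 4): componentwise max over VC(e2)=(1, 0), +1 at T0, giving (2, 0)
e4 (invocation 6): componentwise max over VC(e3)=(2, 0), +1 at T0, giving (3, 0)
e1 (invocation 1): componentwise max over VC(e4)=(3, 0), +1 at T1, giving (3, 1)
e6 (invocation 11): componentwise max over VC(e4)=(3, 0), +1 at T0, giving (4, 0)
e5 (invocation 9): componentwise max over VC(e1)=(3, 1), +1 at T1, giving (3, 2)
e8 (invocation 14): componentwise max over VC(e6)=(4, 0), +1 at T0, giving (5, 0)
e7 (invocation 12): componentwise max over VC(e5)=(3, 2), +1 at T1, giving (3, 3)
e9 (invocation 17): componentwise max over VC(e8)=(5, 0), +1 at T0, giving (6, 0)
e10 (invocation 18): componentwise max over VC(e7)=(3, 3), +1 at T1, giving (3, 4)
target: VC(e5) = (3, 2)

(3, 2)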